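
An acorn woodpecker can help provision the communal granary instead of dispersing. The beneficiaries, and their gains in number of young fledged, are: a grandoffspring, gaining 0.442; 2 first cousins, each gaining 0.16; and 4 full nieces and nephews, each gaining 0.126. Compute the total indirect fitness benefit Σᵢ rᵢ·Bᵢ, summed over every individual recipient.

0.2765

r to a grandoffspring = 1/4 (two parent–offspring links: r = (1/2)^2 = 1/4).
r to a first cousin = 0.125 (first cousins share one grandparent pair — two paths of length 4: r = 2·(1/2)^4 = 1/8).
r to a full niece or nephew = 0.25 (full aunt/uncle↔niece/nephew: two paths of length 3 through the shared grandparent pair: r = 2·(1/2)^3 = 1/4).
Summing one r·B term per recipient: 1·0.25·0.442 + 2·0.125·0.16 + 4·0.25·0.126 = 0.2765.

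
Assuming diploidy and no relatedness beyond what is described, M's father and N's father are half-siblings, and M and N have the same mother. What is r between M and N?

0.3125

Wright's path rule: contributions from independent ancestry routes add.
M and N are related in two ways: half first cousins through their fathers (r = 1/16) and half-sibs through their shared mother (r = 1/4).
r = 1/16 + 1/4 = 5/16 = 0.3125.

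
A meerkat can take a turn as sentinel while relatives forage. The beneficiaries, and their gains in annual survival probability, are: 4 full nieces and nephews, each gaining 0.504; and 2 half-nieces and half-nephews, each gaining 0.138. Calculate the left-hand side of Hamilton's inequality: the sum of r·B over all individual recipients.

0.5385

r to a full niece or nephew = 1/4 (full aunt/uncle↔niece/nephew: two paths of length 3 through the shared grandparent pair: r = 2·(1/2)^3 = 1/4).
r to a half-niece or half-nephew = 0.125 (half-aunt/uncle↔niece/nephew: one path of length 3: r = (1/2)^3 = 1/8).
Summing one r·B term per recipient: 4·0.25·0.504 + 2·0.125·0.138 = 0.5385.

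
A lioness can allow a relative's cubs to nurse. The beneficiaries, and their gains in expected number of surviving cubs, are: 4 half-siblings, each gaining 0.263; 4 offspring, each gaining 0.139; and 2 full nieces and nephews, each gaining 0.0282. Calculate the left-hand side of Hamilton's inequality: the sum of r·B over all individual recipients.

0.5551

r to a half-sibling = 0.25 (half-sibs share one parent — one path of length 2: r = (1/2)^2 = 1/4).
r to an offspring = 1/2 (one parent–offspring link: r = (1/2)^1 = 1/2).
r to a full niece or nephew = 0.25 (full aunt/uncle↔niece/nephew: two paths of length 3 through the shared grandparent pair: r = 2·(1/2)^3 = 1/4).
Summing one r·B term per recipient: 4·0.25·0.263 + 4·0.5·0.139 + 2·0.25·0.0282 = 0.5551.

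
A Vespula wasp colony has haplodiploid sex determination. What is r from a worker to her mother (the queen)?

One meiotic link between diploid queen and diploid daughter: r = 1/2.

0.5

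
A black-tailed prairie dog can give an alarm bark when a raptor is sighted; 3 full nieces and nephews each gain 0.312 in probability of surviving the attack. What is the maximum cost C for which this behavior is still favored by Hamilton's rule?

r to a full niece or nephew = 1/4 (full aunt/uncle↔niece/nephew: two paths of length 3 through the shared grandparent pair: r = 2·(1/2)^3 = 1/4).
Hamilton's rule: n·r·B > C, so the trait is favored while C < n·r·B = 3·0.25·0.312 = 0.234.

0.234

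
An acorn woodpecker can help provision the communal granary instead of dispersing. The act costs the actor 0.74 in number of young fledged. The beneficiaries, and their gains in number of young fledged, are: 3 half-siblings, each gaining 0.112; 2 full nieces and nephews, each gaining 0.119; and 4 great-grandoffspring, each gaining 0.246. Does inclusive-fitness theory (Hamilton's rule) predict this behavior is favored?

No

Hamilton's rule: the trait is favored when the sum of r·B over every recipient exceeds the actor's cost C.
r to a half-sibling = 1/4 (half-sibs share one parent — one path of length 2: r = (1/2)^2 = 1/4).
r to a full niece or nephew = 1/4 (full aunt/uncle↔niece/nephew: two paths of length 3 through the shared grandparent pair: r = 2·(1/2)^3 = 1/4).
r to a great-grandoffspring = 1/8 (three parent–offspring links: r = (1/2)^3 = 1/8).
Summing one r·B term per recipient: 3·0.25·0.112 + 2·0.25·0.119 + 4·0.125·0.246 = 0.2665.
0.2665 < 0.74: the indirect benefit is less than the cost.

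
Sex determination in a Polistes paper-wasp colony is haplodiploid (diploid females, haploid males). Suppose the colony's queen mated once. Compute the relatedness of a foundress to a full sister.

0.75

Haplodiploid full sisters inherit their father's entire haploid genome identically (contributing 1/2) and on average half of their mother's contribution (1/2 · 1/2 = 1/4); r = 1/2 + 1/4 = 3/4.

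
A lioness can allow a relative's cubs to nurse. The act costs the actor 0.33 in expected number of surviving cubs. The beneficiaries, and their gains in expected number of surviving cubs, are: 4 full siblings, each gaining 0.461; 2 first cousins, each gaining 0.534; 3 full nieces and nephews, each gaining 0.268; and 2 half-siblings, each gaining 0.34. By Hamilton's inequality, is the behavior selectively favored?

Hamilton's rule: the trait is favored when the sum of r·B over every recipient exceeds the actor's cost C.
r to a full sibling = 1/2 (full sibs share both parents — two paths of length 2: r = 2·(1/2)^2 = 1/2).
r to a first cousin = 1/8 (first cousins share one grandparent pair — two paths of length 4: r = 2·(1/2)^4 = 1/8).
r to a full niece or nephew = 0.25 (full aunt/uncle↔niece/nephew: two paths of length 3 through the shared grandparent pair: r = 2·(1/2)^3 = 1/4).
r to a half-sibling = 1/4 (half-sibs share one parent — one path of length 2: r = (1/2)^2 = 1/4).
Summing one r·B term per recipient: 4·0.5·0.461 + 2·0.125·0.534 + 3·0.25·0.268 + 2·0.25·0.34 = 1.4265.
1.4265 > 0.33: the indirect benefit exceeds the cost.

Yes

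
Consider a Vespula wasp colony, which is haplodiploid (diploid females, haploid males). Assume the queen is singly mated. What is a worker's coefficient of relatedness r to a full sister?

Haplodiploid full sisters inherit their father's entire haploid genome identically (contributing 1/2) and on average half of their mother's contribution (1/2 · 1/2 = 1/4); r = 1/2 + 1/4 = 3/4.

0.75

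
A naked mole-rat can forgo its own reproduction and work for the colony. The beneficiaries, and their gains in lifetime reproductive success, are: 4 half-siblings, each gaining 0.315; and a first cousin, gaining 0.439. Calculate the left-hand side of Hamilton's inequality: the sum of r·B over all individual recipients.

r to a half-sibling = 0.25 (half-sibs share one parent — one path of length 2: r = (1/2)^2 = 1/4).
r to a first cousin = 1/8 (first cousins share one grandparent pair — two paths of length 4: r = 2·(1/2)^4 = 1/8).
Summing one r·B term per recipient: 4·0.25·0.315 + 1·0.125·0.439 = 0.369875.

0.369875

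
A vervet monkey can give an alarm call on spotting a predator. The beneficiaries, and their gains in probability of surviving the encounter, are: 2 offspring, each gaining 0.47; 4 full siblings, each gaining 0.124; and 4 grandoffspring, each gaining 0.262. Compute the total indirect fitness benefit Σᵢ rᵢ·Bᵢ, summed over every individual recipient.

r to an offspring = 1/2 (one parent–offspring link: r = (1/2)^1 = 1/2).
r to a full sibling = 0.5 (full sibs share both parents — two paths of length 2: r = 2·(1/2)^2 = 1/2).
r to a grandoffspring = 1/4 (two parent–offspring links: r = (1/2)^2 = 1/4).
Summing one r·B term per recipient: 2·0.5·0.47 + 4·0.5·0.124 + 4·0.25·0.262 = 0.98.

0.98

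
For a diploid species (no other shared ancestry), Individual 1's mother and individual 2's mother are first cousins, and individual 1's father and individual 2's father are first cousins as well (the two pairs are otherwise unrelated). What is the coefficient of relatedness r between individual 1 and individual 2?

Relatedness sums over independent paths through distinct common ancestors.
Individual 1 and individual 2 are related in two ways: second cousins through their mothers (r = 1/32) and second cousins through their fathers (r = 1/32).
r = 1/32 + 1/32 = 1/16 = 0.0625.

0.0625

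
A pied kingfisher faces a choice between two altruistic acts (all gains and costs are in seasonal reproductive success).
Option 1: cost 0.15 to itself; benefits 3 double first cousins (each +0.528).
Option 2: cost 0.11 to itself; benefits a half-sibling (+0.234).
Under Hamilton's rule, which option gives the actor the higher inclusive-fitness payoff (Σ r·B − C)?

Option 1: r to a double first cousin = 0.25.
Option 1: Σ r·B − C = (3·0.25·0.528) − 0.15 = 0.246.
Option 2: r to a half-sibling = 0.25.
Option 2: Σ r·B − C = (1·0.25·0.234) − 0.11 = -0.0515.
Option 1 has the higher net inclusive-fitness payoff.

Option 1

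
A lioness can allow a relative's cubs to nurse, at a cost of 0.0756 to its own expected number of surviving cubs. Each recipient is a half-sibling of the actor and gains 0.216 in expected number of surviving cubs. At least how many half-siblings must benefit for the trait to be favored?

r to a half-sibling = 1/4 (half-sibs share one parent — one path of length 2: r = (1/2)^2 = 1/4).
Hamilton's rule: n·r·B > C  ⇒  n > C/(r·B) = 0.0756/(0.25·0.216) = 1.4.
The smallest integer exceeding 1.4 is 2.

2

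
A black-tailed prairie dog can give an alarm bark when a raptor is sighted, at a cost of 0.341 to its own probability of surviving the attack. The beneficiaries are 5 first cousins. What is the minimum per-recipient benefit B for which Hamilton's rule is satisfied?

r to a first cousin = 0.125 (first cousins share one grandparent pair — two paths of length 4: r = 2·(1/2)^4 = 1/8).
Hamilton's rule with n recipients of equal r: n·r·B > C, so B > C/(n·r) = 0.341/(5·0.125) = 0.5456.

0.5456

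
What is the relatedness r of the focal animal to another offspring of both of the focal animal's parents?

Each parent–offspring link contributes a factor of 1/2, and independent paths through distinct common ancestors add.
Full sibs share both parents — two paths of length 2: r = 2·(1/2)^2 = 1/2.

0.5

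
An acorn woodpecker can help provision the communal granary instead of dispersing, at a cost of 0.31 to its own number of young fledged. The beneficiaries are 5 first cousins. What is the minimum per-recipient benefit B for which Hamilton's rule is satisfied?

r to a first cousin = 1/8 (first cousins share one grandparent pair — two paths of length 4: r = 2·(1/2)^4 = 1/8).
Hamilton's rule with n recipients of equal r: n·r·B > C, so B > C/(n·r) = 0.31/(5·0.125) = 0.496.

0.496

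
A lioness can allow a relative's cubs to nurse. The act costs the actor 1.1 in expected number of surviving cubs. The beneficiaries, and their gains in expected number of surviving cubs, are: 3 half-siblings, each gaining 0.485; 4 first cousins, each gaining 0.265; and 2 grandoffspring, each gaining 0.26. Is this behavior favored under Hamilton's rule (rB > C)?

Hamilton's rule: the trait is favored when the sum of r·B over every recipient exceeds the actor's cost C.
r to a half-sibling = 1/4 (half-sibs share one parent — one path of length 2: r = (1/2)^2 = 1/4).
r to a first cousin = 0.125 (first cousins share one grandparent pair — two paths of length 4: r = 2·(1/2)^4 = 1/8).
r to a grandoffspring = 1/4 (two parent–offspring links: r = (1/2)^2 = 1/4).
Summing one r·B term per recipient: 3·0.25·0.485 + 4·0.125·0.265 + 2·0.25·0.26 = 0.62625.
0.62625 < 1.1: the indirect benefit is less than the cost.

No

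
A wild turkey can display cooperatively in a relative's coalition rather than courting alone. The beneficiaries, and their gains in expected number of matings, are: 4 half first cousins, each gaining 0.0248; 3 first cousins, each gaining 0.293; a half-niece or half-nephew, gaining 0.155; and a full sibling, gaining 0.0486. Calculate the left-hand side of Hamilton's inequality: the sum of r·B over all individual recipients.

r to a half first cousin = 1/16 (half first cousins share one grandparent — one path of length 4: r = (1/2)^4 = 1/16).
r to a first cousin = 0.125 (first cousins share one grandparent pair — two paths of length 4: r = 2·(1/2)^4 = 1/8).
r to a half-niece or half-nephew = 1/8 (half-aunt/uncle↔niece/nephew: one path of length 3: r = (1/2)^3 = 1/8).
r to a full sibling = 1/2 (full sibs share both parents — two paths of length 2: r = 2·(1/2)^2 = 1/2).
Summing one r·B term per recipient: 4·0.0625·0.0248 + 3·0.125·0.293 + 1·0.125·0.155 + 1·0.5·0.0486 = 0.15975.

0.15975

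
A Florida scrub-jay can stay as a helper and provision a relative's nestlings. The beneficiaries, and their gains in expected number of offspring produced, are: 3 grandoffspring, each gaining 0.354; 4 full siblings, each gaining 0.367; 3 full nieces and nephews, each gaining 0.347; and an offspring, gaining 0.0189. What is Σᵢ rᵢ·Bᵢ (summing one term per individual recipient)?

r to a grandoffspring = 1/4 (two parent–offspring links: r = (1/2)^2 = 1/4).
r to a full sibling = 0.5 (full sibs share both parents — two paths of length 2: r = 2·(1/2)^2 = 1/2).
r to a full niece or nephew = 0.25 (full aunt/uncle↔niece/nephew: two paths of length 3 through the shared grandparent pair: r = 2·(1/2)^3 = 1/4).
r to an offspring = 0.5 (one parent–offspring link: r = (1/2)^1 = 1/2).
Summing one r·B term per recipient: 3·0.25·0.354 + 4·0.5·0.367 + 3·0.25·0.347 + 1·0.5·0.0189 = 1.2692.

1.2692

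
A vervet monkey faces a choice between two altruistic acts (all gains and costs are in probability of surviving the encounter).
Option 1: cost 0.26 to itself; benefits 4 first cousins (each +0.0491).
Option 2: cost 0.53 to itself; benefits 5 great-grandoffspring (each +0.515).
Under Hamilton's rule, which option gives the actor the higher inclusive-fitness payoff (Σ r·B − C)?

Option 1: r to a first cousin = 0.125.
Option 1: Σ r·B − C = (4·0.125·0.0491) − 0.26 = -0.23545.
Option 2: r to a great-grandoffspring = 0.125.
Option 2: Σ r·B − C = (5·0.125·0.515) − 0.53 = -0.208125.
Option 2 has the higher net inclusive-fitness payoff.

Option 2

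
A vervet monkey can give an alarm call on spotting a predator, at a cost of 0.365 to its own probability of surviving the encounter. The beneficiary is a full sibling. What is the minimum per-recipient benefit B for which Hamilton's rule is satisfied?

0.73

r to a full sibling = 0.5 (full sibs share both parents — two paths of length 2: r = 2·(1/2)^2 = 1/2).
Hamilton's rule with n recipients of equal r: n·r·B > C, so B > C/(n·r) = 0.365/(1·0.5) = 0.73.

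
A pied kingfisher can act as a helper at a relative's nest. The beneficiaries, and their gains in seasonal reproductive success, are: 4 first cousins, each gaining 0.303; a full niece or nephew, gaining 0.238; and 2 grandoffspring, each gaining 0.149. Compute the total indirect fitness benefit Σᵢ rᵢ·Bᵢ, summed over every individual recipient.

0.2855

r to a first cousin = 0.125 (first cousins share one grandparent pair — two paths of length 4: r = 2·(1/2)^4 = 1/8).
r to a full niece or nephew = 0.25 (full aunt/uncle↔niece/nephew: two paths of length 3 through the shared grandparent pair: r = 2·(1/2)^3 = 1/4).
r to a grandoffspring = 1/4 (two parent–offspring links: r = (1/2)^2 = 1/4).
Summing one r·B term per recipient: 4·0.125·0.303 + 1·0.25·0.238 + 2·0.25·0.149 = 0.2855.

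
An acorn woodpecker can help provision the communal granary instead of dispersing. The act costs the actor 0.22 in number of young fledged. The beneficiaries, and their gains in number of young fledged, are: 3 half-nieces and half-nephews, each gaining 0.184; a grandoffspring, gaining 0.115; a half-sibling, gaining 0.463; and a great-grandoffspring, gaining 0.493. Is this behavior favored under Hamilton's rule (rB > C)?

Yes

Hamilton's rule: the trait is favored when the sum of r·B over every recipient exceeds the actor's cost C.
r to a half-niece or half-nephew = 1/8 (half-aunt/uncle↔niece/nephew: one path of length 3: r = (1/2)^3 = 1/8).
r to a grandoffspring = 0.25 (two parent–offspring links: r = (1/2)^2 = 1/4).
r to a half-sibling = 0.25 (half-sibs share one parent — one path of length 2: r = (1/2)^2 = 1/4).
r to a great-grandoffspring = 1/8 (three parent–offspring links: r = (1/2)^3 = 1/8).
Summing one r·B term per recipient: 3·0.125·0.184 + 1·0.25·0.115 + 1·0.25·0.463 + 1·0.125·0.493 = 0.275125.
0.275125 > 0.22: the indirect benefit exceeds the cost.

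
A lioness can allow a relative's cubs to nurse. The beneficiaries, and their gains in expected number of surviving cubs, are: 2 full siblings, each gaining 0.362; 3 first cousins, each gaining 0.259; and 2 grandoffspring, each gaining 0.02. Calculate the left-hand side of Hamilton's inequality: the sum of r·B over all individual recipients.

r to a full sibling = 1/2 (full sibs share both parents — two paths of length 2: r = 2·(1/2)^2 = 1/2).
r to a first cousin = 0.125 (first cousins share one grandparent pair — two paths of length 4: r = 2·(1/2)^4 = 1/8).
r to a grandoffspring = 0.25 (two parent–offspring links: r = (1/2)^2 = 1/4).
Summing one r·B term per recipient: 2·0.5·0.362 + 3·0.125·0.259 + 2·0.25·0.02 = 0.469125.

0.469125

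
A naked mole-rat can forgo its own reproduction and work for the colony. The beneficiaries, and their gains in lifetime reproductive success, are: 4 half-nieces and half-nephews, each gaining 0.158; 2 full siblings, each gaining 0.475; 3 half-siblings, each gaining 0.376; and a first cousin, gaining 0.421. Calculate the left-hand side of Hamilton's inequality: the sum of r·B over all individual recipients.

r to a half-niece or half-nephew = 0.125 (half-aunt/uncle↔niece/nephew: one path of length 3: r = (1/2)^3 = 1/8).
r to a full sibling = 1/2 (full sibs share both parents — two paths of length 2: r = 2·(1/2)^2 = 1/2).
r to a half-sibling = 1/4 (half-sibs share one parent — one path of length 2: r = (1/2)^2 = 1/4).
r to a first cousin = 1/8 (first cousins share one grandparent pair — two paths of length 4: r = 2·(1/2)^4 = 1/8).
Summing one r·B term per recipient: 4·0.125·0.158 + 2·0.5·0.475 + 3·0.25·0.376 + 1·0.125·0.421 = 0.888625.

0.888625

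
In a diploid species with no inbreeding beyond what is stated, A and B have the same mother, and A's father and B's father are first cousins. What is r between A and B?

Independent pedigree routes through distinct common ancestors add.
A and B are related in two ways: half-sibs through their shared mother (r = 1/4) and second cousins through their fathers (r = 1/32).
r = 1/4 + 1/32 = 9/32 = 0.28125.

0.28125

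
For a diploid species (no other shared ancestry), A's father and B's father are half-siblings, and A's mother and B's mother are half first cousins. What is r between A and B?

0.078125

Independent pedigree routes through distinct common ancestors add.
A and B are related in two ways: half first cousins through their fathers (r = 1/16) and half second cousins through their mothers (r = 1/64).
r = 1/16 + 1/64 = 0.078125.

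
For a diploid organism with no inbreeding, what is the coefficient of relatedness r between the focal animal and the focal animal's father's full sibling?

Each parent–offspring link contributes a factor of 1/2, and independent paths through distinct common ancestors add.
Full aunt/uncle↔niece/nephew: two paths of length 3 through the shared grandparent pair: r = 2·(1/2)^3 = 1/4.

0.25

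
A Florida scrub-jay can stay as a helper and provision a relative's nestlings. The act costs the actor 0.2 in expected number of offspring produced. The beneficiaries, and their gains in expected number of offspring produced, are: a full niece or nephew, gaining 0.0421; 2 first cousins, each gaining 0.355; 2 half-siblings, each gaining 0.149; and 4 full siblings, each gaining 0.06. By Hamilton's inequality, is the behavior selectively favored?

Hamilton's rule: the trait is favored when the sum of r·B over every recipient exceeds the actor's cost C.
r to a full niece or nephew = 1/4 (full aunt/uncle↔niece/nephew: two paths of length 3 through the shared grandparent pair: r = 2·(1/2)^3 = 1/4).
r to a first cousin = 1/8 (first cousins share one grandparent pair — two paths of length 4: r = 2·(1/2)^4 = 1/8).
r to a half-sibling = 0.25 (half-sibs share one parent — one path of length 2: r = (1/2)^2 = 1/4).
r to a full sibling = 1/2 (full sibs share both parents — two paths of length 2: r = 2·(1/2)^2 = 1/2).
Summing one r·B term per recipient: 1·0.25·0.0421 + 2·0.125·0.355 + 2·0.25·0.149 + 4·0.5·0.06 = 0.293775.
0.293775 > 0.2: the indirect benefit exceeds the cost.

Yes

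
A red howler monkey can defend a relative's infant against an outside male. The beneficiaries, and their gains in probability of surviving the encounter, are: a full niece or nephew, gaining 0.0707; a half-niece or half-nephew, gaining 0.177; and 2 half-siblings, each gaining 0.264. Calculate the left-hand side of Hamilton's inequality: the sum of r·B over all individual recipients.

r to a full niece or nephew = 1/4 (full aunt/uncle↔niece/nephew: two paths of length 3 through the shared grandparent pair: r = 2·(1/2)^3 = 1/4).
r to a half-niece or half-nephew = 1/8 (half-aunt/uncle↔niece/nephew: one path of length 3: r = (1/2)^3 = 1/8).
r to a half-sibling = 1/4 (half-sibs share one parent — one path of length 2: r = (1/2)^2 = 1/4).
Summing one r·B term per recipient: 1·0.25·0.0707 + 1·0.125·0.177 + 2·0.25·0.264 = 0.1718.

0.1718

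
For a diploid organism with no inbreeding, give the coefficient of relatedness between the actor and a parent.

0.5

One parent–offspring link: r = (1/2)^1 = 1/2.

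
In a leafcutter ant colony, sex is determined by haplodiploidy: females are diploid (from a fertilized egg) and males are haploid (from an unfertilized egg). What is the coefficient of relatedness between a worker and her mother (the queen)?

One meiotic link between diploid queen and diploid daughter: r = 1/2.

0.5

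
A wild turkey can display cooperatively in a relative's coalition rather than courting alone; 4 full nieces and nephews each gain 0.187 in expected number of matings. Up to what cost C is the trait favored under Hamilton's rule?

r to a full niece or nephew = 0.25 (full aunt/uncle↔niece/nephew: two paths of length 3 through the shared grandparent pair: r = 2·(1/2)^3 = 1/4).
Hamilton's rule: n·r·B > C, so the trait is favored while C < n·r·B = 4·0.25·0.187 = 0.187.

0.187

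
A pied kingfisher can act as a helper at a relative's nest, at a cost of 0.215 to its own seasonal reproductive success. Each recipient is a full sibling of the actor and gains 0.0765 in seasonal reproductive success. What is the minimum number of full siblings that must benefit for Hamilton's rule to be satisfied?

r to a full sibling = 0.5 (full sibs share both parents — two paths of length 2: r = 2·(1/2)^2 = 1/2).
Hamilton's rule: n·r·B > C  ⇒  n > C/(r·B) = 0.215/(0.5·0.0765) = 5.621.
The smallest integer exceeding 5.621 is 6.

6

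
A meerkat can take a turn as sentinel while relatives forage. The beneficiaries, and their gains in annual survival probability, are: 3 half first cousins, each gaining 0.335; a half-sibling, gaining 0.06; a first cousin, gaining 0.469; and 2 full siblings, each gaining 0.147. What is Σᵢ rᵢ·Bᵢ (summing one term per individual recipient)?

r to a half first cousin = 1/16 (half first cousins share one grandparent — one path of length 4: r = (1/2)^4 = 1/16).
r to a half-sibling = 1/4 (half-sibs share one parent — one path of length 2: r = (1/2)^2 = 1/4).
r to a first cousin = 0.125 (first cousins share one grandparent pair — two paths of length 4: r = 2·(1/2)^4 = 1/8).
r to a full sibling = 0.5 (full sibs share both parents — two paths of length 2: r = 2·(1/2)^2 = 1/2).
Summing one r·B term per recipient: 3·0.0625·0.335 + 1·0.25·0.06 + 1·0.125·0.469 + 2·0.5·0.147 = 0.2834375.

0.2834375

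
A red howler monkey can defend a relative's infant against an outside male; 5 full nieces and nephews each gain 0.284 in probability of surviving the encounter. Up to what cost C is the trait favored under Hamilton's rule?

0.355

r to a full niece or nephew = 1/4 (full aunt/uncle↔niece/nephew: two paths of length 3 through the shared grandparent pair: r = 2·(1/2)^3 = 1/4).
Hamilton's rule: n·r·B > C, so the trait is favored while C < n·r·B = 5·0.25·0.284 = 0.355.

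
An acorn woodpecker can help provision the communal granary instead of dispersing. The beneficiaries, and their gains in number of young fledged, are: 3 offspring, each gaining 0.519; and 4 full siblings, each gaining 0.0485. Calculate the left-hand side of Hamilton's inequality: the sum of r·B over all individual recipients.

0.8755

r to an offspring = 1/2 (one parent–offspring link: r = (1/2)^1 = 1/2).
r to a full sibling = 1/2 (full sibs share both parents — two paths of length 2: r = 2·(1/2)^2 = 1/2).
Summing one r·B term per recipient: 3·0.5·0.519 + 4·0.5·0.0485 = 0.8755.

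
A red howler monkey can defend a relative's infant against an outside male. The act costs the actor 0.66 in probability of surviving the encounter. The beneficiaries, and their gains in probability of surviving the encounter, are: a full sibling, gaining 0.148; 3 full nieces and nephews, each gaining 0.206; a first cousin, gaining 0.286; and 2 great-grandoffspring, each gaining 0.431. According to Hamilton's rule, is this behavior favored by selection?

Hamilton's rule: the trait is favored when the sum of r·B over every recipient exceeds the actor's cost C.
r to a full sibling = 0.5 (full sibs share both parents — two paths of length 2: r = 2·(1/2)^2 = 1/2).
r to a full niece or nephew = 0.25 (full aunt/uncle↔niece/nephew: two paths of length 3 through the shared grandparent pair: r = 2·(1/2)^3 = 1/4).
r to a first cousin = 1/8 (first cousins share one grandparent pair — two paths of length 4: r = 2·(1/2)^4 = 1/8).
r to a great-grandoffspring = 0.125 (three parent–offspring links: r = (1/2)^3 = 1/8).
Summing one r·B term per recipient: 1·0.5·0.148 + 3·0.25·0.206 + 1·0.125·0.286 + 2·0.125·0.431 = 0.372.
0.372 < 0.66: the indirect benefit is less than the cost.

No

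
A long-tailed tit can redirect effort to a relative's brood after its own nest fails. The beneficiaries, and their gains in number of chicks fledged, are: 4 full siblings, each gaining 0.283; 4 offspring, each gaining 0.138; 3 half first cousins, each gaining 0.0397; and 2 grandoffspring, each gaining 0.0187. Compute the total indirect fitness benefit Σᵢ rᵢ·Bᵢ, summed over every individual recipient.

0.85879375

r to a full sibling = 1/2 (full sibs share both parents — two paths of length 2: r = 2·(1/2)^2 = 1/2).
r to an offspring = 1/2 (one parent–offspring link: r = (1/2)^1 = 1/2).
r to a half first cousin = 1/16 (half first cousins share one grandparent — one path of length 4: r = (1/2)^4 = 1/16).
r to a grandoffspring = 1/4 (two parent–offspring links: r = (1/2)^2 = 1/4).
Summing one r·B term per recipient: 4·0.5·0.283 + 4·0.5·0.138 + 3·0.0625·0.0397 + 2·0.25·0.0187 = 0.85879375.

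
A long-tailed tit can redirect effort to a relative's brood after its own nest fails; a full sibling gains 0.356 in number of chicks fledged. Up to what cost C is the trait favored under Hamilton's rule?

0.178

r to a full sibling = 0.5 (full sibs share both parents — two paths of length 2: r = 2·(1/2)^2 = 1/2).
Hamilton's rule: n·r·B > C, so the trait is favored while C < n·r·B = 1·0.5·0.356 = 0.178.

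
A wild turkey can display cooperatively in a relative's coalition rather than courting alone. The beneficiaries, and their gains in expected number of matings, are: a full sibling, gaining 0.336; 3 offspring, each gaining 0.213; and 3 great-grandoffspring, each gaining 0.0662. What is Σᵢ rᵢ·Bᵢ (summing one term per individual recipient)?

r to a full sibling = 1/2 (full sibs share both parents — two paths of length 2: r = 2·(1/2)^2 = 1/2).
r to an offspring = 1/2 (one parent–offspring link: r = (1/2)^1 = 1/2).
r to a great-grandoffspring = 0.125 (three parent–offspring links: r = (1/2)^3 = 1/8).
Summing one r·B term per recipient: 1·0.5·0.336 + 3·0.5·0.213 + 3·0.125·0.0662 = 0.512325.

0.512325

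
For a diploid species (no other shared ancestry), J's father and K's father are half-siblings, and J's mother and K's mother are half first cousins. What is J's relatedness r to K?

Relatedness sums over independent paths through distinct common ancestors.
J and K are related in two ways: half first cousins through their fathers (r = 1/16) and half second cousins through their mothers (r = 1/64).
r = 1/16 + 1/64 = 0.078125.

0.078125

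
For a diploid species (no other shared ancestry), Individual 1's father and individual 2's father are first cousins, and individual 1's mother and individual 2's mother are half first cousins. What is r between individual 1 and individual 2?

Independent pedigree routes through distinct common ancestors add.
Individual 1 and individual 2 are related in two ways: second cousins through their fathers (r = 1/32) and half second cousins through their mothers (r = 1/64).
r = 1/32 + 1/64 = 0.046875.

0.046875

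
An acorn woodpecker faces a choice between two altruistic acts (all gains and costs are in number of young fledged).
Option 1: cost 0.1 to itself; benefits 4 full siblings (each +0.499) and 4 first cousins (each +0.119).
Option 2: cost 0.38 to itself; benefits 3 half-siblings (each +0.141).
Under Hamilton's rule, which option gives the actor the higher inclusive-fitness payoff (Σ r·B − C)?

Option 1: r to a full sibling = 0.5.
Option 1: r to a first cousin = 0.125.
Option 1: Σ r·B − C = (4·0.5·0.499 + 4·0.125·0.119) − 0.1 = 0.9575.
Option 2: r to a half-sibling = 0.25.
Option 2: Σ r·B − C = (3·0.25·0.141) − 0.38 = -0.27425.
Option 1 has the higher net inclusive-fitness payoff.

Option 1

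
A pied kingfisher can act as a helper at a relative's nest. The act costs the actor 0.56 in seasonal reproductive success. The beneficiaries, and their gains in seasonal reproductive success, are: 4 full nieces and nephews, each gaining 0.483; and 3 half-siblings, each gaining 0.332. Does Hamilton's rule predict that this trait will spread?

Hamilton's rule: the trait is favored when the sum of r·B over every recipient exceeds the actor's cost C.
r to a full niece or nephew = 0.25 (full aunt/uncle↔niece/nephew: two paths of length 3 through the shared grandparent pair: r = 2·(1/2)^3 = 1/4).
r to a half-sibling = 1/4 (half-sibs share one parent — one path of length 2: r = (1/2)^2 = 1/4).
Summing one r·B term per recipient: 4·0.25·0.483 + 3·0.25·0.332 = 0.732.
0.732 > 0.56: the indirect benefit exceeds the cost.

Yes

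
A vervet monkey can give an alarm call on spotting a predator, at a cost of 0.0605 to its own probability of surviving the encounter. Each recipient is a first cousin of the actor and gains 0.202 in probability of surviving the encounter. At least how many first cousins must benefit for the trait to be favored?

3

r to a first cousin = 0.125 (first cousins share one grandparent pair — two paths of length 4: r = 2·(1/2)^4 = 1/8).
Hamilton's rule: n·r·B > C  ⇒  n > C/(r·B) = 0.0605/(0.125·0.202) = 2.396.
The smallest integer exceeding 2.396 is 3.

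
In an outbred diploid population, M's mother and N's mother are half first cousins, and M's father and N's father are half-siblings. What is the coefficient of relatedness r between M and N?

With two independent routes of shared ancestry, r is the sum of the two contributions.
M and N are related in two ways: half second cousins through their mothers (r = 1/64) and half first cousins through their fathers (r = 1/16).
r = 1/64 + 1/16 = 5/64 = 0.078125.

0.078125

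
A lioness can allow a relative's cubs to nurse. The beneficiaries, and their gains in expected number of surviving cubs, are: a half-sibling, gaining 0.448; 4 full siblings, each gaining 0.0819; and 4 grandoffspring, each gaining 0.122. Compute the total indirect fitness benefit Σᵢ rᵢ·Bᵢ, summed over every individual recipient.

0.3978

r to a half-sibling = 0.25 (half-sibs share one parent — one path of length 2: r = (1/2)^2 = 1/4).
r to a full sibling = 1/2 (full sibs share both parents — two paths of length 2: r = 2·(1/2)^2 = 1/2).
r to a grandoffspring = 0.25 (two parent–offspring links: r = (1/2)^2 = 1/4).
Summing one r·B term per recipient: 1·0.25·0.448 + 4·0.5·0.0819 + 4·0.25·0.122 = 0.3978.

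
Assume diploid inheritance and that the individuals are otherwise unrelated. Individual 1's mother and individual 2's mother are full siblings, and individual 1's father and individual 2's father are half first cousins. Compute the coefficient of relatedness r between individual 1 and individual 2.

0.140625

Wright's path rule: contributions from independent ancestry routes add.
Individual 1 and individual 2 are related in two ways: first cousins through their mothers (r = 1/8) and half second cousins through their fathers (r = 1/64).
r = 1/8 + 1/64 = 9/64 = 0.140625.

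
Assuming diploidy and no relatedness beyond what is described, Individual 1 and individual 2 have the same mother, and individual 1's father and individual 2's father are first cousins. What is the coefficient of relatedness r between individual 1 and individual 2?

Relatedness sums over independent paths through distinct common ancestors.
Individual 1 and individual 2 are related in two ways: half-sibs through their shared mother (r = 1/4) and second cousins through their fathers (r = 1/32).
r = 1/4 + 1/32 = 9/32 = 0.28125.

0.28125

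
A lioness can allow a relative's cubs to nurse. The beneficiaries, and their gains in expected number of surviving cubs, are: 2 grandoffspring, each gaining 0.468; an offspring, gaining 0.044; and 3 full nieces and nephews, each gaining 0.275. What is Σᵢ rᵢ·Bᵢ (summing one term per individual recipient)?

0.46225

r to a grandoffspring = 0.25 (two parent–offspring links: r = (1/2)^2 = 1/4).
r to an offspring = 1/2 (one parent–offspring link: r = (1/2)^1 = 1/2).
r to a full niece or nephew = 1/4 (full aunt/uncle↔niece/nephew: two paths of length 3 through the shared grandparent pair: r = 2·(1/2)^3 = 1/4).
Summing one r·B term per recipient: 2·0.25·0.468 + 1·0.5·0.044 + 3·0.25·0.275 = 0.46225.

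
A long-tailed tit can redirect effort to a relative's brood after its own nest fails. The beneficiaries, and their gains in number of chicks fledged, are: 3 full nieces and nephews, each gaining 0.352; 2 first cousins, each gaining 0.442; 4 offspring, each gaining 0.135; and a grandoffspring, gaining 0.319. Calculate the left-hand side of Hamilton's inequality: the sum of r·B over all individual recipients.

0.72425

r to a full niece or nephew = 0.25 (full aunt/uncle↔niece/nephew: two paths of length 3 through the shared grandparent pair: r = 2·(1/2)^3 = 1/4).
r to a first cousin = 0.125 (first cousins share one grandparent pair — two paths of length 4: r = 2·(1/2)^4 = 1/8).
r to an offspring = 1/2 (one parent–offspring link: r = (1/2)^1 = 1/2).
r to a grandoffspring = 0.25 (two parent–offspring links: r = (1/2)^2 = 1/4).
Summing one r·B term per recipient: 3·0.25·0.352 + 2·0.125·0.442 + 4·0.5·0.135 + 1·0.25·0.319 = 0.72425.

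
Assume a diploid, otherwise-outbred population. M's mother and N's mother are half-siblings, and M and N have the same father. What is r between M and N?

With two independent routes of shared ancestry, r is the sum of the two contributions.
M and N are related in two ways: half first cousins through their mothers (r = 1/16) and half-sibs through their shared father (r = 1/4).
r = 1/16 + 1/4 = 0.3125.

0.3125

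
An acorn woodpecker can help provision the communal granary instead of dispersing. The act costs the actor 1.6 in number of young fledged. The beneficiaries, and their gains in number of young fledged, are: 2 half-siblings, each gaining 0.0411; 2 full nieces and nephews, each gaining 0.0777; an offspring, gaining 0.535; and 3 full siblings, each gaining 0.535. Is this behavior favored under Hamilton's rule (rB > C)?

No

Hamilton's rule: the trait is favored when the sum of r·B over every recipient exceeds the actor's cost C.
r to a half-sibling = 1/4 (half-sibs share one parent — one path of length 2: r = (1/2)^2 = 1/4).
r to a full niece or nephew = 0.25 (full aunt/uncle↔niece/nephew: two paths of length 3 through the shared grandparent pair: r = 2·(1/2)^3 = 1/4).
r to an offspring = 1/2 (one parent–offspring link: r = (1/2)^1 = 1/2).
r to a full sibling = 1/2 (full sibs share both parents — two paths of length 2: r = 2·(1/2)^2 = 1/2).
Summing one r·B term per recipient: 2·0.25·0.0411 + 2·0.25·0.0777 + 1·0.5·0.535 + 3·0.5·0.535 = 1.1294.
1.1294 < 1.6: the indirect benefit is less than the cost.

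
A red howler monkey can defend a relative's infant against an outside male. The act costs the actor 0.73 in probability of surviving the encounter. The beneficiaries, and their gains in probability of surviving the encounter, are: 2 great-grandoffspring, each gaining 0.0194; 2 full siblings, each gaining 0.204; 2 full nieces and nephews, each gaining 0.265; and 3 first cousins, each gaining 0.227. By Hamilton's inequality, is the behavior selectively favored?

Hamilton's rule: the trait is favored when the sum of r·B over every recipient exceeds the actor's cost C.
r to a great-grandoffspring = 0.125 (three parent–offspring links: r = (1/2)^3 = 1/8).
r to a full sibling = 0.5 (full sibs share both parents — two paths of length 2: r = 2·(1/2)^2 = 1/2).
r to a full niece or nephew = 0.25 (full aunt/uncle↔niece/nephew: two paths of length 3 through the shared grandparent pair: r = 2·(1/2)^3 = 1/4).
r to a first cousin = 1/8 (first cousins share one grandparent pair — two paths of length 4: r = 2·(1/2)^4 = 1/8).
Summing one r·B term per recipient: 2·0.125·0.0194 + 2·0.5·0.204 + 2·0.25·0.265 + 3·0.125·0.227 = 0.426475.
0.426475 < 0.73: the indirect benefit is less than the cost.

No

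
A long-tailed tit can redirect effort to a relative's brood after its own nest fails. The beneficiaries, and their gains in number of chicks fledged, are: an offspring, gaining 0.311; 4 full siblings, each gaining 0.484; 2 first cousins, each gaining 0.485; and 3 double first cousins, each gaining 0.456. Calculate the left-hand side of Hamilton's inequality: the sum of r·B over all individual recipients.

1.58675

r to an offspring = 1/2 (one parent–offspring link: r = (1/2)^1 = 1/2).
r to a full sibling = 1/2 (full sibs share both parents — two paths of length 2: r = 2·(1/2)^2 = 1/2).
r to a first cousin = 1/8 (first cousins share one grandparent pair — two paths of length 4: r = 2·(1/2)^4 = 1/8).
r to a double first cousin = 0.25 (double first cousins share both grandparent pairs — four paths of length 4: r = 4·(1/2)^4 = 1/4).
Summing one r·B term per recipient: 1·0.5·0.311 + 4·0.5·0.484 + 2·0.125·0.485 + 3·0.25·0.456 = 1.58675.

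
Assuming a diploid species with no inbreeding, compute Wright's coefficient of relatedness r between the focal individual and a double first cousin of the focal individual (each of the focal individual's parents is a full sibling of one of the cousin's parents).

Each parent–offspring link contributes a factor of 1/2, and independent paths through distinct common ancestors add.
Double first cousins share both grandparent pairs — four paths of length 4: r = 4·(1/2)^4 = 1/4.

0.25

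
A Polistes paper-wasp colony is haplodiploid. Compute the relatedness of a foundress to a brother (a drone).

Her haploid brother carries none of their father's genes and a random half of their mother's genome; that half matches the maternal half of her own genome with probability 1/2: r = 1/2 · 1/2 = 1/4.

0.25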